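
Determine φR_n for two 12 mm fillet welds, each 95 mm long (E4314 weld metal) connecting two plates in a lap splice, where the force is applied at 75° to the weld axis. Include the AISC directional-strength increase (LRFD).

E43XX → F_EXX = 430 MPa.
t_e = 0.707 × 12 = 8.484 mm; A_we = 8.484 × 190 = 1612 mm².
Directional factor: 1.0 + 0.5 sin^1.5(75°) = 1.475.
F_nw = 0.6 × 430 × 1.475 = 380.5 MPa.
φR_n = 0.75 × 380.5 × 1612 × 10⁻³ = 460 kN.

φR_n ≈ 460 kN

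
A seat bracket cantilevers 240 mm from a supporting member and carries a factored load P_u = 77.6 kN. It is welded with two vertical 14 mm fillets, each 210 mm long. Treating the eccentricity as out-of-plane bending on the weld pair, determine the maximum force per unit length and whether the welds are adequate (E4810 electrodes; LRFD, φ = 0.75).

E48XX → F_EXX = 480 MPa.
L_w = 2 × 210 = 420 mm; section modulus (unit throat) S = 2 × L²/6 = 14700 mm².
Direct shear f_v = P/L_w = 77.6×10³/420 = 184.8 N/mm.
Moment M = P × e = 77.6×10³ × 240 = 18624000 N·mm; bending f_b = M/S = 1267 N/mm.
f_max = √(f_v² + f_b²) = √(184.8² + 1267²) = 1280 N/mm.
φr_n = 0.75 × 0.6 × 480 × (0.707 × 14) = 2138 N/mm → adequate.

f_max ≈ 1280 N/mm; adequate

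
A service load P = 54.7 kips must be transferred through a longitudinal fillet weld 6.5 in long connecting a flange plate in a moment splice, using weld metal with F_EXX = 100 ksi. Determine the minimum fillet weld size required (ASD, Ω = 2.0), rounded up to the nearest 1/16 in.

w = 7/16 in

Total weld length L = 6.5 in.
Required throat t_e = P × Ω / (0.6 F_EXX × L) = 54.7 × 2.0 / (0.6 × 100 × 6.5) = 0.2805 in.
Required leg w = t_e / 0.707 = 0.3968 in → use 7/16 in.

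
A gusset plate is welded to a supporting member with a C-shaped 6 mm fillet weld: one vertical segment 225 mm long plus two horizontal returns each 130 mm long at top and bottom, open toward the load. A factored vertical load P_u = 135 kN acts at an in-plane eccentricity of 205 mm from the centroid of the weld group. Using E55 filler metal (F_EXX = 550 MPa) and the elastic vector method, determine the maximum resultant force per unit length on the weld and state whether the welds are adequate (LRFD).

f_max ≈ 1000 N/mm; adequate

Total weld length L_w = 485 mm. Treat welds as unit-width lines.
Centroid: x̄ = 2×130×65 / 485 = 34.85 mm from the vertical weld.
Polar moment about centroid: J = I_x + I_y = [225³/12 + 2×130×112.5²] + [225×34.85² + 2(130³/12 + 130×30.15²)] = 5116000 mm³.
Direct shear f_v = P/L_w = 135×10³ / 485 = 278.4 N/mm (vertical).
Torsion M = P·e = 135×10³ × 205 = 27675000 N·mm.
Critical point at (x, y) = (95.15, 112.5) from centroid. f_tx = M·y/J = 608.6 N/mm; f_ty = M·x/J = 514.8 N/mm.
Resultant f_max = √[f_tx² + (f_v + f_ty)²] = √[608.6² + (278.4 + 514.8)²] = 999.7 N/mm.
Capacity per unit length: φr_n = 0.75 × 0.6 × 550 × (0.707 × 6) = 1050 N/mm.
999.7 ≤ 1050 → adequate.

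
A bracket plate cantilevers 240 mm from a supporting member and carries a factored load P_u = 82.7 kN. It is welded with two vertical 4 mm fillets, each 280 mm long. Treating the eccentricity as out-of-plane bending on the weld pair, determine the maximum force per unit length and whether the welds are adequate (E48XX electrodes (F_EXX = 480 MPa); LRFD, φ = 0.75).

f_max ≈ 774 N/mm; NOT adequate

L_w = 2 × 280 = 560 mm; section modulus (unit throat) S = 2 × L²/6 = 26130 mm².
Direct shear f_v = P/L_w = 82.7×10³/560 = 147.7 N/mm.
Moment M = P × e = 82.7×10³ × 240 = 19848000 N·mm; bending f_b = M/S = 759.5 N/mm.
f_max = √(f_v² + f_b²) = √(147.7² + 759.5²) = 773.7 N/mm.
φr_n = 0.75 × 0.6 × 480 × (0.707 × 4) = 610.8 N/mm → NOT adequate.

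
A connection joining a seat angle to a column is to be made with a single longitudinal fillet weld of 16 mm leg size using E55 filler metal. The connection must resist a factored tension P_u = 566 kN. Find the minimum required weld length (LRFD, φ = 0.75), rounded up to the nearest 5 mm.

E55XX → F_EXX = 550 MPa.
Throat t_e = 0.707 × 16 = 11.31 mm.
φr_n = 0.75 × 0.6 × 550 × 11.31 × 10⁻³ = 2.8 kN/mm.
L_req = P_u / φr_n = 566 / 2.8 = 202.2 mm total.
Round up → use L = 205 mm.

L = 205 mm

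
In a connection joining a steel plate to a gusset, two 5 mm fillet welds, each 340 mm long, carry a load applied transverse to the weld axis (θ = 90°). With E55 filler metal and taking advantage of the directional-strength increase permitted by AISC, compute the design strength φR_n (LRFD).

φR_n ≈ 892 kN

E55XX → F_EXX = 550 MPa.
t_e = 0.707 × 5 = 3.535 mm; A_we = 3.535 × 680 = 2404 mm².
Directional factor: 1.0 + 0.5 sin^1.5(90°) = 1.5.
F_nw = 0.6 × 550 × 1.5 = 495 MPa.
φR_n = 0.75 × 495 × 2404 × 10⁻³ = 892.4 kN.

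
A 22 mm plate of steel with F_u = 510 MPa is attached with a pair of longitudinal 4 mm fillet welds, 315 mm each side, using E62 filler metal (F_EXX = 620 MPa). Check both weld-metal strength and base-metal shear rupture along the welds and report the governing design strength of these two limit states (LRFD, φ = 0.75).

φR_n ≈ 497 kN (weld metal governs)

t_e = 0.707 × 4 = 2.828 mm; L = 630 mm.
Weld metal: φR_n = 0.75 × 0.6 × 620 × 2.828 × 630 × 10⁻³ = 497.1 kN.
Base metal (shear rupture): φR_n = 0.75 × 0.6 × 510 × 22 × 630 × 10⁻³ = 3181 kN.
Governing: weld metal.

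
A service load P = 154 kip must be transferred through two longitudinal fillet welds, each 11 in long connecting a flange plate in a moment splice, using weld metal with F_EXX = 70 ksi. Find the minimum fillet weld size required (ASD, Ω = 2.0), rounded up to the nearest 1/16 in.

w = 1/2 in

Total weld length L = 22 in.
Required throat t_e = P × Ω / (0.6 F_EXX × L) = 154 × 2.0 / (0.6 × 70 × 22) = 0.3333 in.
Required leg w = t_e / 0.707 = 0.4715 in → use 1/2 in.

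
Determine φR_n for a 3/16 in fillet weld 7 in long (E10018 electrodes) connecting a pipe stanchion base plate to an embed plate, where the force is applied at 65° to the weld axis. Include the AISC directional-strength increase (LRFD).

E100XX → F_EXX = 100 ksi.
t_e = 0.707 × 0.1875 = 0.1326 in; A_we = 0.1326 × 7 = 0.9279 in².
Directional factor: 1.0 + 0.5 sin^1.5(65°) = 1.431.
F_nw = 0.6 × 100 × 1.431 = 85.88 ksi.
φR_n = 0.75 × 85.88 × 0.9279 = 59.77 kips.

φR_n ≈ 59.8 kips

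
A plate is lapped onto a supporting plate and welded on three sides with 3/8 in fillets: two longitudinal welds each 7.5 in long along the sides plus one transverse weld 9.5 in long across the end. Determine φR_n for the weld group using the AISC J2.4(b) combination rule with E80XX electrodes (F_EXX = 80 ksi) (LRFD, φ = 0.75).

t_e = 0.707 × 0.375 = 0.2651 in.
R_nwl = 0.6 × 80 × 0.2651 × 15 = 190.9 kip (longitudinal, 2 welds).
R_nwt = 0.6 × 80 × 0.2651 × 9.5 = 120.9 kip (transverse, base value).
(i) R_nwl + R_nwt = 311.8 kip; (ii) 0.85 R_nwl + 1.5 R_nwt = 343.6 kip.
R_n = max = 343.6 kip [governs: (ii)]; φR_n = 257.7 kip.

φR_n ≈ 258 kip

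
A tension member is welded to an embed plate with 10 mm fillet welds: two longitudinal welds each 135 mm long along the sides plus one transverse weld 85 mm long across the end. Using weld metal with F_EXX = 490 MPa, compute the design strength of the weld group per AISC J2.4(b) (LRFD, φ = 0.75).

φR_n ≈ 557 kN

t_e = 0.707 × 10 = 7.07 mm.
R_nwl = 0.6 × 490 × 7.07 × 270 × 10⁻³ = 561.2 kN (longitudinal, 2 welds).
R_nwt = 0.6 × 490 × 7.07 × 85 × 10⁻³ = 176.7 kN (transverse, base value).
(i) R_nwl + R_nwt = 737.9 kN; (ii) 0.85 R_nwl + 1.5 R_nwt = 742.1 kN.
R_n = max = 742.1 kN [governs: (ii)]; φR_n = 556.5 kN.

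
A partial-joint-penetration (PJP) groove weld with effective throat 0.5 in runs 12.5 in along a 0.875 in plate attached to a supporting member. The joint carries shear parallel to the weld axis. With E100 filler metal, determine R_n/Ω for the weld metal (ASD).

E100XX → F_EXX = 100 ksi.
Effective throat (given) t_e = 0.5 in.
A_we = 0.5 × 12.5 = 6.25 in².
F_nw = 0.6 F_EXX = 60 ksi.
R_n/Ω = (60 × 6.25) / 2.0 = 187.5 kips.

R_n/Ω ≈ 188 kips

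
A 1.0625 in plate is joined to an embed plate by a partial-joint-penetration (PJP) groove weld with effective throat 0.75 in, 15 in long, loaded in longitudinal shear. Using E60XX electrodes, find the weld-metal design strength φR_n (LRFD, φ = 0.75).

E60XX → F_EXX = 60 ksi.
Effective throat (given) t_e = 0.75 in.
A_we = 0.75 × 15 = 11.25 in².
F_nw = 0.6 F_EXX = 36 ksi.
φR_n = 0.75 × 36 × 11.25 = 303.8 kip.

φR_n ≈ 304 kip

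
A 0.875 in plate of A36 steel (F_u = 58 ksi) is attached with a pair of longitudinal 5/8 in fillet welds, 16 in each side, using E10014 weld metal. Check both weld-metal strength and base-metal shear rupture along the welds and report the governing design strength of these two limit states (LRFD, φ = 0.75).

φR_n ≈ 636 kip (weld metal governs)

E100XX → F_EXX = 100 ksi.
t_e = 0.707 × 0.625 = 0.4419 in; L = 32 in.
Weld metal: φR_n = 0.75 × 0.6 × 100 × 0.4419 × 32 = 636.3 kip.
Base metal (shear rupture): φR_n = 0.75 × 0.6 × 58 × 0.875 × 32 = 730.8 kip.
Governing: weld metal.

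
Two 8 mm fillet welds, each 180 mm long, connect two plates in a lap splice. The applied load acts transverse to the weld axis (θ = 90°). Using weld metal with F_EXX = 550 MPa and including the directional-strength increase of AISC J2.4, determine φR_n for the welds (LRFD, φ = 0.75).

φR_n ≈ 756 kN

t_e = 0.707 × 8 = 5.656 mm; A_we = 5.656 × 360 = 2036 mm².
Directional factor: 1.0 + 0.5 sin^1.5(90°) = 1.5.
F_nw = 0.6 × 550 × 1.5 = 495 MPa.
φR_n = 0.75 × 495 × 2036 × 10⁻³ = 755.9 kN.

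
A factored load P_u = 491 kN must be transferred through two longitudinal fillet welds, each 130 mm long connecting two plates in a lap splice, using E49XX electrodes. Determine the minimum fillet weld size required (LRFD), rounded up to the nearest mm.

w = 13 mm

E49XX → F_EXX = 490 MPa.
Total weld length L = 260 mm.
Required throat t_e = P_u / (φ × 0.6 F_EXX × L) = 491 / (0.75 × 0.6 × 490 × 260 × 10⁻³) = 8.564 mm.
Required leg w = t_e / 0.707 = 12.11 mm → use 13 mm.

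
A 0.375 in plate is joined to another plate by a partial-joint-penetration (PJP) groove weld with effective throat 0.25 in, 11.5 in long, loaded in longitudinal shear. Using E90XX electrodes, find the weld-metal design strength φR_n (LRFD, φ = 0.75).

E90XX → F_EXX = 90 ksi.
Effective throat (given) t_e = 0.25 in.
A_we = 0.25 × 11.5 = 2.875 in².
F_nw = 0.6 F_EXX = 54 ksi.
φR_n = 0.75 × 54 × 2.875 = 116.4 kips.

φR_n ≈ 116 kips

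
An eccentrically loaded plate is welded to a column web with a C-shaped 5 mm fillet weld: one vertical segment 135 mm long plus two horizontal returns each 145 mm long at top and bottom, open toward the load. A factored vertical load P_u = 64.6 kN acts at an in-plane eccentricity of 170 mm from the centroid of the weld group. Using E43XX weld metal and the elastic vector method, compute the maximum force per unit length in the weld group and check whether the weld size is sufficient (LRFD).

E43XX → F_EXX = 430 MPa.
Total weld length L_w = 425 mm. Treat welds as unit-width lines.
Centroid: x̄ = 2×145×72.5 / 425 = 49.47 mm from the vertical weld.
Polar moment about centroid: J = I_x + I_y = [135³/12 + 2×145×67.5²] + [135×49.47² + 2(145³/12 + 145×23.03²)] = 2519000 mm³.
Direct shear f_v = P/L_w = 64.6×10³ / 425 = 152 N/mm (vertical).
Torsion M = P·e = 64.6×10³ × 170 = 10982000 N·mm.
Critical point at (x, y) = (95.53, 67.5) from centroid. f_tx = M·y/J = 294.3 N/mm; f_ty = M·x/J = 416.5 N/mm.
Resultant f_max = √[f_tx² + (f_v + f_ty)²] = √[294.3² + (152 + 416.5)²] = 640.2 N/mm.
Capacity per unit length: φr_n = 0.75 × 0.6 × 430 × (0.707 × 5) = 684 N/mm.
640.2 ≤ 684 → adequate.

f_max ≈ 640 N/mm; adequate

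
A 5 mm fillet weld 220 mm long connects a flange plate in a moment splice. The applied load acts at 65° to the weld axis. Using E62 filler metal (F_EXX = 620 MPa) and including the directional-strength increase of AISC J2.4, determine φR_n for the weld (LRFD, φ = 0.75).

φR_n ≈ 311 kN

t_e = 0.707 × 5 = 3.535 mm; A_we = 3.535 × 220 = 777.7 mm².
Directional factor: 1.0 + 0.5 sin^1.5(65°) = 1.431.
F_nw = 0.6 × 620 × 1.431 = 532.5 MPa.
φR_n = 0.75 × 532.5 × 777.7 × 10⁻³ = 310.6 kN.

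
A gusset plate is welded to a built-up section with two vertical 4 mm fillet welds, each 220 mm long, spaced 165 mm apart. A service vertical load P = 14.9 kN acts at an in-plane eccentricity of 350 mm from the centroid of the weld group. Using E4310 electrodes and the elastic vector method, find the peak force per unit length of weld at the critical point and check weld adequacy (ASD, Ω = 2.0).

f_max ≈ 173 N/mm; adequate

E43XX → F_EXX = 430 MPa.
Total weld length L_w = 440 mm. Treat welds as unit-width lines.
Polar moment about centroid: J = 2[d³/12 + d(b/2)²] = 2[220³/12 + 220×82.5²] = 4769000 mm³.
Direct shear f_v = P/L_w = 14.9×10³ / 440 = 33.86 N/mm (vertical).
Torsion M = P·e = 14.9×10³ × 350 = 5215000 N·mm.
Critical point at (x, y) = (82.5, 110) from centroid. f_tx = M·y/J = 120.3 N/mm; f_ty = M·x/J = 90.21 N/mm.
Resultant f_max = √[f_tx² + (f_v + f_ty)²] = √[120.3² + (33.86 + 90.21)²] = 172.8 N/mm.
Capacity per unit length: r_n/Ω = (1/2.0) × 0.6 × 430 × (0.707 × 4) = 364.8 N/mm.
172.8 ≤ 364.8 → adequate.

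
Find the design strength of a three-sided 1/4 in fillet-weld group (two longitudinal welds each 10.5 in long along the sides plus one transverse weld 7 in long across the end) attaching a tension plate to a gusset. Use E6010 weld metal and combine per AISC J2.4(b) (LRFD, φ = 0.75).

φR_n ≈ 135 kip

E60XX → F_EXX = 60 ksi.
t_e = 0.707 × 0.25 = 0.1767 in.
R_nwl = 0.6 × 60 × 0.1767 × 21 = 133.6 kip (longitudinal, 2 welds).
R_nwt = 0.6 × 60 × 0.1767 × 7 = 44.54 kip (transverse, base value).
(i) R_nwl + R_nwt = 178.2 kip; (ii) 0.85 R_nwl + 1.5 R_nwt = 180.4 kip.
R_n = max = 180.4 kip [governs: (ii)]; φR_n = 135.3 kip.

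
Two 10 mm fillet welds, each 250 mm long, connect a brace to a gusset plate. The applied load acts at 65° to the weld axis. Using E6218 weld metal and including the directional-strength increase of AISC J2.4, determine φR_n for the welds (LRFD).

E62XX → F_EXX = 620 MPa.
t_e = 0.707 × 10 = 7.07 mm; A_we = 7.07 × 500 = 3535 mm².
Directional factor: 1.0 + 0.5 sin^1.5(65°) = 1.431.
F_nw = 0.6 × 620 × 1.431 = 532.5 MPa.
φR_n = 0.75 × 532.5 × 3535 × 10⁻³ = 1412 kN.

φR_n ≈ 1410 kN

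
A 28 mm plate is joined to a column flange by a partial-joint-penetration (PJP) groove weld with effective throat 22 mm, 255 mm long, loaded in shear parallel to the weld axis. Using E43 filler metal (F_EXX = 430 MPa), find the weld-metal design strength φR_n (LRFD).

Effective throat (given) t_e = 22 mm.
A_we = 22 × 255 = 5610 mm².
F_nw = 0.6 F_EXX = 258 MPa.
φR_n = 0.75 × 258 × 5610 × 10⁻³ = 1086 kN.

φR_n ≈ 1090 kN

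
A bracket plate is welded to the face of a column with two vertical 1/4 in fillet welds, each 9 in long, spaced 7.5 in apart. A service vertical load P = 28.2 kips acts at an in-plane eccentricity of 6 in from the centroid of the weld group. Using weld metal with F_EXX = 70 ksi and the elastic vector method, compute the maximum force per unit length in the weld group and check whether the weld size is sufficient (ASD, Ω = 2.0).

f_max ≈ 3.84 kip/in; NOT adequate

Total weld length L_w = 18 in. Treat welds as unit-width lines.
Polar moment about centroid: J = 2[d³/12 + d(b/2)²] = 2[9³/12 + 9×3.75²] = 374.6 in³.
Direct shear f_v = P/L_w = 28.2 / 18 = 1.567 kip/in (vertical).
Torsion M = P·e = 28.2 × 6 = 169.2 kip·in.
Critical point at (x, y) = (3.75, 4.5) from centroid. f_tx = M·y/J = 2.032 kip/in; f_ty = M·x/J = 1.694 kip/in.
Resultant f_max = √[f_tx² + (f_v + f_ty)²] = √[2.032² + (1.567 + 1.694)²] = 3.842 kip/in.
Capacity per unit length: r_n/Ω = (1/2.0) × 0.6 × 70 × (0.707 × 0.25) = 3.712 kip/in.
3.842 > 3.712 → NOT adequate.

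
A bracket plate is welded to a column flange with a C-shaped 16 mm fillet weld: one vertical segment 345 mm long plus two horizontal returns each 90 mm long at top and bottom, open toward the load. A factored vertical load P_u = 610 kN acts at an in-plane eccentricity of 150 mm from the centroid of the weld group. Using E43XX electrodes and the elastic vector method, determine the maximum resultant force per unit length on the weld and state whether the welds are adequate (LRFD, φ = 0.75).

f_max ≈ 2570 N/mm; NOT adequate

E43XX → F_EXX = 430 MPa.
Total weld length L_w = 525 mm. Treat welds as unit-width lines.
Centroid: x̄ = 2×90×45 / 525 = 15.43 mm from the vertical weld.
Polar moment about centroid: J = I_x + I_y = [345³/12 + 2×90×172.5²] + [345×15.43² + 2(90³/12 + 90×29.57²)] = 9139000 mm³.
Direct shear f_v = P/L_w = 610×10³ / 525 = 1162 N/mm (vertical).
Torsion M = P·e = 610×10³ × 150 = 91500000 N·mm.
Critical point at (x, y) = (74.57, 172.5) from centroid. f_tx = M·y/J = 1727 N/mm; f_ty = M·x/J = 746.6 N/mm.
Resultant f_max = √[f_tx² + (f_v + f_ty)²] = √[1727² + (1162 + 746.6)²] = 2574 N/mm.
Capacity per unit length: φr_n = 0.75 × 0.6 × 430 × (0.707 × 16) = 2189 N/mm.
2574 > 2189 → NOT adequate.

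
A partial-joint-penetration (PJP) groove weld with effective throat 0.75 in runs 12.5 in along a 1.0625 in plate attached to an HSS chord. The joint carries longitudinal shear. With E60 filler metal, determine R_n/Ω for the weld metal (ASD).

E60XX → F_EXX = 60 ksi.
Effective throat (given) t_e = 0.75 in.
A_we = 0.75 × 12.5 = 9.375 in².
F_nw = 0.6 F_EXX = 36 ksi.
R_n/Ω = (36 × 9.375) / 2.0 = 168.8 kips.

R_n/Ω ≈ 169 kips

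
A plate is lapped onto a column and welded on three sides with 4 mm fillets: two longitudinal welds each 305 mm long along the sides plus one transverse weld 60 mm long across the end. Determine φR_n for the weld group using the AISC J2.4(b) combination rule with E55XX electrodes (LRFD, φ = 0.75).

E55XX → F_EXX = 550 MPa.
t_e = 0.707 × 4 = 2.828 mm.
R_nwl = 0.6 × 550 × 2.828 × 610 × 10⁻³ = 569.3 kN (longitudinal, 2 welds).
R_nwt = 0.6 × 550 × 2.828 × 60 × 10⁻³ = 55.99 kN (transverse, base value).
(i) R_nwl + R_nwt = 625.3 kN; (ii) 0.85 R_nwl + 1.5 R_nwt = 567.9 kN.
R_n = max = 625.3 kN [governs: (i)]; φR_n = 469 kN.

φR_n ≈ 469 kN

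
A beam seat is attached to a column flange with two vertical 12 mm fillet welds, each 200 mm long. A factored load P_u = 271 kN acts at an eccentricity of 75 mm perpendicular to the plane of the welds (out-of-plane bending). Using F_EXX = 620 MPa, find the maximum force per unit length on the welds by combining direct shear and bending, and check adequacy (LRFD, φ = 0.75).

f_max ≈ 1670 N/mm; adequate

L_w = 2 × 200 = 400 mm; section modulus (unit throat) S = 2 × L²/6 = 13330 mm².
Direct shear f_v = P/L_w = 271×10³/400 = 677.5 N/mm.
Moment M = P × e = 271×10³ × 75 = 20325000 N·mm; bending f_b = M/S = 1524 N/mm.
f_max = √(f_v² + f_b²) = √(677.5² + 1524²) = 1668 N/mm.
φr_n = 0.75 × 0.6 × 620 × (0.707 × 12) = 2367 N/mm → adequate.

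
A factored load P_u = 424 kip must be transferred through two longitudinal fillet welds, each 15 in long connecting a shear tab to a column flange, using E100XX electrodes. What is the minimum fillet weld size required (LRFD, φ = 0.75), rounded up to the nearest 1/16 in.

E100XX → F_EXX = 100 ksi.
Total weld length L = 30 in.
Required throat t_e = P_u / (φ × 0.6 F_EXX × L) = 424 / (0.75 × 0.6 × 100 × 30) = 0.3141 in.
Required leg w = t_e / 0.707 = 0.4442 in → use 1/2 in.

w = 1/2 in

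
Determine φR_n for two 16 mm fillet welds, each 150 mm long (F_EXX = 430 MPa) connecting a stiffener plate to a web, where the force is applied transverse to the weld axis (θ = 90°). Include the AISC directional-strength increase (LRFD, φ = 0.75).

t_e = 0.707 × 16 = 11.31 mm; A_we = 11.31 × 300 = 3394 mm².
Directional factor: 1.0 + 0.5 sin^1.5(90°) = 1.5.
F_nw = 0.6 × 430 × 1.5 = 387 MPa.
φR_n = 0.75 × 387 × 3394 × 10⁻³ = 985 kN.

φR_n ≈ 985 kN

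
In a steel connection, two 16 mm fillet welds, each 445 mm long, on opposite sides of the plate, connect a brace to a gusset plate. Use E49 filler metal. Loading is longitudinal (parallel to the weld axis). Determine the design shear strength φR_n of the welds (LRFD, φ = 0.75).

E49XX → F_EXX = 490 MPa.
Effective throat t_e = 0.707 × 16 = 11.31 mm.
Total length L = 890 mm; A_we = 11.31 × 890 = 10070 mm².
F_nw = 0.6 F_EXX = 0.6 × 490 = 294 MPa.
φR_n = 0.75 × 294 × 10070 × 10⁻³ = 2220 kN.

φR_n ≈ 2220 kN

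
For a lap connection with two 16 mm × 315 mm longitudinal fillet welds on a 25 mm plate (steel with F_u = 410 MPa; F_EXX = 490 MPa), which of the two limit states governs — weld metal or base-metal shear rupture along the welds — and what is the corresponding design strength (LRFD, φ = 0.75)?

t_e = 0.707 × 16 = 11.31 mm; L = 630 mm.
Weld metal: φR_n = 0.75 × 0.6 × 490 × 11.31 × 630 × 10⁻³ = 1571 kN.
Base metal (shear rupture): φR_n = 0.75 × 0.6 × 410 × 25 × 630 × 10⁻³ = 2906 kN.
Governing: weld metal.

φR_n ≈ 1570 kN (weld metal governs)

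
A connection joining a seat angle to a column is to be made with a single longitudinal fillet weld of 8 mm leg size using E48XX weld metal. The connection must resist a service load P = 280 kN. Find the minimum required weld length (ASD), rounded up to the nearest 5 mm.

E48XX → F_EXX = 480 MPa.
Throat t_e = 0.707 × 8 = 5.656 mm.
r_n/Ω = (0.6 × 480 × 5.656) / 2.0 = 814.5 N/mm = 0.8145 kN/mm.
L_req = P / (r_n/Ω) = 280 / 0.8145 = 343.8 mm total.
Round up → use L = 345 mm.

L = 345 mm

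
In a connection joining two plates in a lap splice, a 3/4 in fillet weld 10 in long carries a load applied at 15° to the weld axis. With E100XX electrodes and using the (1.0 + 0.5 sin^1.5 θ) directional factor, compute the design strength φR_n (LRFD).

φR_n ≈ 254 kip

E100XX → F_EXX = 100 ksi.
t_e = 0.707 × 0.75 = 0.5302 in; A_we = 0.5302 × 10 = 5.303 in².
Directional factor: 1.0 + 0.5 sin^1.5(15°) = 1.066.
F_nw = 0.6 × 100 × 1.066 = 63.95 ksi.
φR_n = 0.75 × 63.95 × 5.303 = 254.3 kip.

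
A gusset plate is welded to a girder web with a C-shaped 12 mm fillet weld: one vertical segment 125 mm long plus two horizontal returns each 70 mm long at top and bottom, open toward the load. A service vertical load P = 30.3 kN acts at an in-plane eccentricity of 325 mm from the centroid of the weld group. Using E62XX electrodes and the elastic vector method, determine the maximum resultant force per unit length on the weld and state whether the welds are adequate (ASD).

E62XX → F_EXX = 620 MPa.
Total weld length L_w = 265 mm. Treat welds as unit-width lines.
Centroid: x̄ = 2×70×35 / 265 = 18.49 mm from the vertical weld.
Polar moment about centroid: J = I_x + I_y = [125³/12 + 2×70×62.5²] + [125×18.49² + 2(70³/12 + 70×16.51²)] = 847700 mm³.
Direct shear f_v = P/L_w = 30.3×10³ / 265 = 114.3 N/mm (vertical).
Torsion M = P·e = 30.3×10³ × 325 = 9847500 N·mm.
Critical point at (x, y) = (51.51, 62.5) from centroid. f_tx = M·y/J = 726 N/mm; f_ty = M·x/J = 598.4 N/mm.
Resultant f_max = √[f_tx² + (f_v + f_ty)²] = √[726² + (114.3 + 598.4)²] = 1017 N/mm.
Capacity per unit length: r_n/Ω = (1/2.0) × 0.6 × 620 × (0.707 × 12) = 1578 N/mm.
1017 ≤ 1578 → adequate.

f_max ≈ 1020 N/mm; adequate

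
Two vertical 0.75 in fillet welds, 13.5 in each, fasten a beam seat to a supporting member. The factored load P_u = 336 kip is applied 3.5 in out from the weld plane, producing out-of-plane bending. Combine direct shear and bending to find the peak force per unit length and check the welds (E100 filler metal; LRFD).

E100XX → F_EXX = 100 ksi.
L_w = 2 × 13.5 = 27 in; section modulus (unit throat) S = 2 × L²/6 = 60.75 in².
Direct shear f_v = P/L_w = 336/27 = 12.44 kip/in.
Moment M = P × e = 336 × 3.5 = 1176 kip·in; bending f_b = M/S = 19.36 kip/in.
f_max = √(f_v² + f_b²) = √(12.44² + 19.36²) = 23.01 kip/in.
φr_n = 0.75 × 0.6 × 100 × (0.707 × 0.75) = 23.86 kip/in → adequate.

f_max ≈ 23 kip/in; adequate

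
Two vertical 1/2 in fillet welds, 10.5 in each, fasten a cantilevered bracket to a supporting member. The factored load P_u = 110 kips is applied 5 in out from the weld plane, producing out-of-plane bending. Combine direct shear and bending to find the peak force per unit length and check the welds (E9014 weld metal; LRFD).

E90XX → F_EXX = 90 ksi.
L_w = 2 × 10.5 = 21 in; section modulus (unit throat) S = 2 × L²/6 = 36.75 in².
Direct shear f_v = P/L_w = 110/21 = 5.238 kip/in.
Moment M = P × e = 110 × 5 = 550 kip·in; bending f_b = M/S = 14.97 kip/in.
f_max = √(f_v² + f_b²) = √(5.238² + 14.97²) = 15.86 kip/in.
φr_n = 0.75 × 0.6 × 90 × (0.707 × 0.5) = 14.32 kip/in → NOT adequate.

f_max ≈ 15.9 kip/in; NOT adequate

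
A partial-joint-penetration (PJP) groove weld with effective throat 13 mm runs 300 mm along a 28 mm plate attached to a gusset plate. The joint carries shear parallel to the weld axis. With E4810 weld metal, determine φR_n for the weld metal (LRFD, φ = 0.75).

φR_n ≈ 842 kN

E48XX → F_EXX = 480 MPa.
Effective throat (given) t_e = 13 mm.
A_we = 13 × 300 = 3900 mm².
F_nw = 0.6 F_EXX = 288 MPa.
φR_n = 0.75 × 288 × 3900 × 10⁻³ = 842.4 kN.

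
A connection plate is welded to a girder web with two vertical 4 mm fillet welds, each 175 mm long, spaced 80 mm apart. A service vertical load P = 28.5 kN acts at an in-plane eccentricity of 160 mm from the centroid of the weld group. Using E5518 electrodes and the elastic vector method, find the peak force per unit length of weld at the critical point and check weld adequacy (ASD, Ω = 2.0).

E55XX → F_EXX = 550 MPa.
Total weld length L_w = 350 mm. Treat welds as unit-width lines.
Polar moment about centroid: J = 2[d³/12 + d(b/2)²] = 2[175³/12 + 175×40²] = 1453000 mm³.
Direct shear f_v = P/L_w = 28.5×10³ / 350 = 81.43 N/mm (vertical).
Torsion M = P·e = 28.5×10³ × 160 = 4560000 N·mm.
Critical point at (x, y) = (40, 87.5) from centroid. f_tx = M·y/J = 274.6 N/mm; f_ty = M·x/J = 125.5 N/mm.
Resultant f_max = √[f_tx² + (f_v + f_ty)²] = √[274.6² + (81.43 + 125.5)²] = 343.8 N/mm.
Capacity per unit length: r_n/Ω = (1/2.0) × 0.6 × 550 × (0.707 × 4) = 466.6 N/mm.
343.8 ≤ 466.6 → adequate.

f_max ≈ 344 N/mm; adequate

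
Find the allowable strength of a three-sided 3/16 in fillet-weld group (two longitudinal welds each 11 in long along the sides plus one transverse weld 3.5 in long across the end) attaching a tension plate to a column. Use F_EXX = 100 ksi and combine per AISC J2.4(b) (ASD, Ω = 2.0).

t_e = 0.707 × 0.1875 = 0.1326 in.
R_nwl = 0.6 × 100 × 0.1326 × 22 = 175 kip (longitudinal, 2 welds).
R_nwt = 0.6 × 100 × 0.1326 × 3.5 = 27.84 kip (transverse, base value).
(i) R_nwl + R_nwt = 202.8 kip; (ii) 0.85 R_nwl + 1.5 R_nwt = 190.5 kip.
R_n = max = 202.8 kip [governs: (i)]; R_n/Ω = 101.4 kip.

R_n/Ω ≈ 101 kip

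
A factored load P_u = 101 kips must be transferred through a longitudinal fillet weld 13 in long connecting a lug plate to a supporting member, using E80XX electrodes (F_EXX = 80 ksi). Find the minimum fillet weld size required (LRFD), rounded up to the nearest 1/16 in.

w = 5/16 in

Total weld length L = 13 in.
Required throat t_e = P_u / (φ × 0.6 F_EXX × L) = 101 / (0.75 × 0.6 × 80 × 13) = 0.2158 in.
Required leg w = t_e / 0.707 = 0.3053 in → use 5/16 in.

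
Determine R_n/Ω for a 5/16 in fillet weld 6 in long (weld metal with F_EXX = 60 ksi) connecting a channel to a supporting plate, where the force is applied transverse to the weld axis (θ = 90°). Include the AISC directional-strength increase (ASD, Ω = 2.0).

t_e = 0.707 × 0.3125 = 0.2209 in; A_we = 0.2209 × 6 = 1.326 in².
Directional factor: 1.0 + 0.5 sin^1.5(90°) = 1.5.
F_nw = 0.6 × 60 × 1.5 = 54 ksi.
R_n/Ω = (54 × 1.326) / 2.0 = 35.79 kips.

R_n/Ω ≈ 35.8 kips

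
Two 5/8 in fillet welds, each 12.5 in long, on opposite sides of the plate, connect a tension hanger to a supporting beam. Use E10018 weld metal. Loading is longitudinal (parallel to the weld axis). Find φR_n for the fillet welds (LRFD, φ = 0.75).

E100XX → F_EXX = 100 ksi.
Effective throat t_e = 0.707 × 0.625 = 0.4419 in.
Total length L = 25 in; A_we = 0.4419 × 25 = 11.05 in².
F_nw = 0.6 F_EXX = 0.6 × 100 = 60 ksi.
φR_n = 0.75 × 60 × 11.05 = 497.1 kips.

φR_n ≈ 497 kips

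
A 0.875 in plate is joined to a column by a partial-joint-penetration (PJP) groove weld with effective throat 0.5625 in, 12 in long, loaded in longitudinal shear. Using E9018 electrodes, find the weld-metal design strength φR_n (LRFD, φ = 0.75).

φR_n ≈ 273 kip

E90XX → F_EXX = 90 ksi.
Effective throat (given) t_e = 0.5625 in.
A_we = 0.5625 × 12 = 6.75 in².
F_nw = 0.6 F_EXX = 54 ksi.
φR_n = 0.75 × 54 × 6.75 = 273.4 kip.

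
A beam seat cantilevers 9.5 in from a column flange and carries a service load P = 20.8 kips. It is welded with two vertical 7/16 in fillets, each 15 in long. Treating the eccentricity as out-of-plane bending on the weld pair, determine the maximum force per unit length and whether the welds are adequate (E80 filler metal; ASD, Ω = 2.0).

E80XX → F_EXX = 80 ksi.
L_w = 2 × 15 = 30 in; section modulus (unit throat) S = 2 × L²/6 = 75 in².
Direct shear f_v = P/L_w = 20.8/30 = 0.6933 kip/in.
Moment M = P × e = 20.8 × 9.5 = 197.6 kip·in; bending f_b = M/S = 2.635 kip/in.
f_max = √(f_v² + f_b²) = √(0.6933² + 2.635²) = 2.724 kip/in.
r_n/Ω = (1/2.0) × 0.6 × 80 × (0.707 × 0.4375) = 7.423 kip/in → adequate.

f_max ≈ 2.72 kip/in; adequate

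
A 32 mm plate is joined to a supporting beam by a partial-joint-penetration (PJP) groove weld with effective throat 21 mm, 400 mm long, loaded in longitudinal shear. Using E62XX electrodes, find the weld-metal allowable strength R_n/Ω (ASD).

E62XX → F_EXX = 620 MPa.
Effective throat (given) t_e = 21 mm.
A_we = 21 × 400 = 8400 mm².
F_nw = 0.6 F_EXX = 372 MPa.
R_n/Ω = (372 × 8400) / 2.0 × 10⁻³ = 1562 kN.

R_n/Ω ≈ 1560 kN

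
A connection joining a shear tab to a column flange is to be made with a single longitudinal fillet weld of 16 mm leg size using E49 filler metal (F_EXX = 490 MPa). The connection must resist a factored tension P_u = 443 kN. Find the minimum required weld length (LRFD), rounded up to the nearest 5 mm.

Throat t_e = 0.707 × 16 = 11.31 mm.
φr_n = 0.75 × 0.6 × 490 × 11.31 × 10⁻³ = 2.494 kN/mm.
L_req = P_u / φr_n = 443 / 2.494 = 177.6 mm total.
Round up → use L = 180 mm.

L = 180 mm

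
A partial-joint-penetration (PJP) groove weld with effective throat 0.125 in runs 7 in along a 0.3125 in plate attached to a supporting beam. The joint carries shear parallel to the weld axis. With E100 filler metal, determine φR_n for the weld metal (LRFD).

E100XX → F_EXX = 100 ksi.
Effective throat (given) t_e = 0.125 in.
A_we = 0.125 × 7 = 0.875 in².
F_nw = 0.6 F_EXX = 60 ksi.
φR_n = 0.75 × 60 × 0.875 = 39.38 kip.

φR_n ≈ 39.4 kip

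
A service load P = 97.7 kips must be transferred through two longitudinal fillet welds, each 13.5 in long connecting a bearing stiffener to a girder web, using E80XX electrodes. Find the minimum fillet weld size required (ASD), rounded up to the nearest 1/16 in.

E80XX → F_EXX = 80 ksi.
Total weld length L = 27 in.
Required throat t_e = P × Ω / (0.6 F_EXX × L) = 97.7 × 2.0 / (0.6 × 80 × 27) = 0.1508 in.
Required leg w = t_e / 0.707 = 0.2133 in → use 1/4 in.

w = 1/4 in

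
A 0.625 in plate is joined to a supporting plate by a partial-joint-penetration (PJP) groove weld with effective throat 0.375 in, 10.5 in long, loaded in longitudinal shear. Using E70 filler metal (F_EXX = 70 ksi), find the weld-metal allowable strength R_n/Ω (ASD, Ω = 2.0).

R_n/Ω ≈ 82.7 kip

Effective throat (given) t_e = 0.375 in.
A_we = 0.375 × 10.5 = 3.938 in².
F_nw = 0.6 F_EXX = 42 ksi.
R_n/Ω = (42 × 3.938) / 2.0 = 82.69 kip.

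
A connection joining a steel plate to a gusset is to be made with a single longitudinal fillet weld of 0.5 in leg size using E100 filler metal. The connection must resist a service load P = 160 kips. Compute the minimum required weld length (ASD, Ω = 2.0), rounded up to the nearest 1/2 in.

E100XX → F_EXX = 100 ksi.
Throat t_e = 0.707 × 0.5 = 0.3535 in.
r_n/Ω = (0.6 × 100 × 0.3535) / 2.0 = 10.6 kip/in.
L_req = P / (r_n/Ω) = 160 / 10.6 = 15.09 in total.
Round up → use L = 15.5 in.

L = 15.5 in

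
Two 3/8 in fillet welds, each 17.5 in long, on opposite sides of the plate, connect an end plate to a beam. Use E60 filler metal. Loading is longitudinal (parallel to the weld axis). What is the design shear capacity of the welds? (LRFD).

φR_n ≈ 251 kips

E60XX → F_EXX = 60 ksi.
Effective throat t_e = 0.707 × 0.375 = 0.2651 in.
Total length L = 35 in; A_we = 0.2651 × 35 = 9.279 in².
F_nw = 0.6 F_EXX = 0.6 × 60 = 36 ksi.
φR_n = 0.75 × 36 × 9.279 = 250.5 kips.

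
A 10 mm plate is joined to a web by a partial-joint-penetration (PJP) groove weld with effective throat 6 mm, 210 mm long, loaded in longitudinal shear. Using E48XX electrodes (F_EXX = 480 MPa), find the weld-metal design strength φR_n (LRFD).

Effective throat (given) t_e = 6 mm.
A_we = 6 × 210 = 1260 mm².
F_nw = 0.6 F_EXX = 288 MPa.
φR_n = 0.75 × 288 × 1260 × 10⁻³ = 272.2 kN.

φR_n ≈ 272 kN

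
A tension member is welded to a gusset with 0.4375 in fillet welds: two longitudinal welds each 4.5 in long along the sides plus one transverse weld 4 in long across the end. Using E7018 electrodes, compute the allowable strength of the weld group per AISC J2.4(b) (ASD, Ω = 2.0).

R_n/Ω ≈ 88.7 kips

E70XX → F_EXX = 70 ksi.
t_e = 0.707 × 0.4375 = 0.3093 in.
R_nwl = 0.6 × 70 × 0.3093 × 9 = 116.9 kips (longitudinal, 2 welds).
R_nwt = 0.6 × 70 × 0.3093 × 4 = 51.96 kips (transverse, base value).
(i) R_nwl + R_nwt = 168.9 kips; (ii) 0.85 R_nwl + 1.5 R_nwt = 177.3 kips.
R_n = max = 177.3 kips [governs: (ii)]; R_n/Ω = 88.66 kips.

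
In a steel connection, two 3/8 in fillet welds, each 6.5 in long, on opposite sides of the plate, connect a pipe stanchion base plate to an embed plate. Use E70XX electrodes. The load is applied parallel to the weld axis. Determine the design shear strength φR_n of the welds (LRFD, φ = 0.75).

E70XX → F_EXX = 70 ksi.
Effective throat t_e = 0.707 × 0.375 = 0.2651 in.
Total length L = 13 in; A_we = 0.2651 × 13 = 3.447 in².
F_nw = 0.6 F_EXX = 0.6 × 70 = 42 ksi.
φR_n = 0.75 × 42 × 3.447 = 108.6 kips.

φR_n ≈ 109 kips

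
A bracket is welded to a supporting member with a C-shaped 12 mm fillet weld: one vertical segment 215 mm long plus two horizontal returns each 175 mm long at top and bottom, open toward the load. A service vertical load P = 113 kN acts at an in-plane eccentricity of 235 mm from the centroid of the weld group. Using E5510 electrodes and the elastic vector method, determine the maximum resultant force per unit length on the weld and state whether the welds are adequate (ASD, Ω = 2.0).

f_max ≈ 793 N/mm; adequate

E55XX → F_EXX = 550 MPa.
Total weld length L_w = 565 mm. Treat welds as unit-width lines.
Centroid: x̄ = 2×175×87.5 / 565 = 54.2 mm from the vertical weld.
Polar moment about centroid: J = I_x + I_y = [215³/12 + 2×175×107.5²] + [215×54.2² + 2(175³/12 + 175×33.3²)] = 6786000 mm³.
Direct shear f_v = P/L_w = 113×10³ / 565 = 200 N/mm (vertical).
Torsion M = P·e = 113×10³ × 235 = 26555000 N·mm.
Critical point at (x, y) = (120.8, 107.5) from centroid. f_tx = M·y/J = 420.7 N/mm; f_ty = M·x/J = 472.7 N/mm.
Resultant f_max = √[f_tx² + (f_v + f_ty)²] = √[420.7² + (200 + 472.7)²] = 793.4 N/mm.
Capacity per unit length: r_n/Ω = (1/2.0) × 0.6 × 550 × (0.707 × 12) = 1400 N/mm.
793.4 ≤ 1400 → adequate.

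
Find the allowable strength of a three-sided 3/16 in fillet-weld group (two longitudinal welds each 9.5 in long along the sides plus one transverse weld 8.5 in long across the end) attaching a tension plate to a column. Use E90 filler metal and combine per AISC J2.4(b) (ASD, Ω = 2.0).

E90XX → F_EXX = 90 ksi.
t_e = 0.707 × 0.1875 = 0.1326 in.
R_nwl = 0.6 × 90 × 0.1326 × 19 = 136 kip (longitudinal, 2 welds).
R_nwt = 0.6 × 90 × 0.1326 × 8.5 = 60.85 kip (transverse, base value).
(i) R_nwl + R_nwt = 196.9 kip; (ii) 0.85 R_nwl + 1.5 R_nwt = 206.9 kip.
R_n = max = 206.9 kip [governs: (ii)]; R_n/Ω = 103.4 kip.

R_n/Ω ≈ 103 kip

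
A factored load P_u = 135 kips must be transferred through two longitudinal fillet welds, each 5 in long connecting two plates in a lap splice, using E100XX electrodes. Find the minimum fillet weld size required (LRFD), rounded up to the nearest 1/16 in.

E100XX → F_EXX = 100 ksi.
Total weld length L = 10 in.
Required throat t_e = P_u / (φ × 0.6 F_EXX × L) = 135 / (0.75 × 0.6 × 100 × 10) = 0.3 in.
Required leg w = t_e / 0.707 = 0.4243 in → use 7/16 in.

w = 7/16 in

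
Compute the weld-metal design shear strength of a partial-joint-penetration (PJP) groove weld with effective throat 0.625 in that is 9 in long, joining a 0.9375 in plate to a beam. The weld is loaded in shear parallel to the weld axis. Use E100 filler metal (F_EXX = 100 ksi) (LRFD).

φR_n ≈ 253 kip

Effective throat (given) t_e = 0.625 in.
A_we = 0.625 × 9 = 5.625 in².
F_nw = 0.6 F_EXX = 60 ksi.
φR_n = 0.75 × 60 × 5.625 = 253.1 kip.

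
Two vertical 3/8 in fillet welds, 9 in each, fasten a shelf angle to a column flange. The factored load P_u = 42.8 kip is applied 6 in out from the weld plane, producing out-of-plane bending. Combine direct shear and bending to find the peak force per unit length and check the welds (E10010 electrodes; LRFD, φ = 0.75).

E100XX → F_EXX = 100 ksi.
L_w = 2 × 9 = 18 in; section modulus (unit throat) S = 2 × L²/6 = 27 in².
Direct shear f_v = P/L_w = 42.8/18 = 2.378 kip/in.
Moment M = P × e = 42.8 × 6 = 256.8 kip·in; bending f_b = M/S = 9.511 kip/in.
f_max = √(f_v² + f_b²) = √(2.378² + 9.511²) = 9.804 kip/in.
φr_n = 0.75 × 0.6 × 100 × (0.707 × 0.375) = 11.93 kip/in → adequate.

f_max ≈ 9.8 kip/in; adequate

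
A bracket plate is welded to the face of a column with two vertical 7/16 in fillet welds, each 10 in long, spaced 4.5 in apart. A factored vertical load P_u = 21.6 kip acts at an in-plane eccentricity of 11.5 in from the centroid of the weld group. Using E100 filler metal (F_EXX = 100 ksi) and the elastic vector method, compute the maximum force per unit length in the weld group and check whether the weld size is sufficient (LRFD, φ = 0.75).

f_max ≈ 5.61 kip/in; adequate

Total weld length L_w = 20 in. Treat welds as unit-width lines.
Polar moment about centroid: J = 2[d³/12 + d(b/2)²] = 2[10³/12 + 10×2.25²] = 267.9 in³.
Direct shear f_v = P/L_w = 21.6 / 20 = 1.08 kip/in (vertical).
Torsion M = P·e = 21.6 × 11.5 = 248.4 kip·in.
Critical point at (x, y) = (2.25, 5) from centroid. f_tx = M·y/J = 4.636 kip/in; f_ty = M·x/J = 2.086 kip/in.
Resultant f_max = √[f_tx² + (f_v + f_ty)²] = √[4.636² + (1.08 + 2.086)²] = 5.614 kip/in.
Capacity per unit length: φr_n = 0.75 × 0.6 × 100 × (0.707 × 0.4375) = 13.92 kip/in.
5.614 ≤ 13.92 → adequate.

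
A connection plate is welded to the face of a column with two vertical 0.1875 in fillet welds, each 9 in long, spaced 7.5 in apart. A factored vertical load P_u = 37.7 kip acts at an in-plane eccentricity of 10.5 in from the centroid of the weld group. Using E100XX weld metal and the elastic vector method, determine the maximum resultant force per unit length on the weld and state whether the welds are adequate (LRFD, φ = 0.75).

f_max ≈ 7.7 kip/in; NOT adequate

E100XX → F_EXX = 100 ksi.
Total weld length L_w = 18 in. Treat welds as unit-width lines.
Polar moment about centroid: J = 2[d³/12 + d(b/2)²] = 2[9³/12 + 9×3.75²] = 374.6 in³.
Direct shear f_v = P/L_w = 37.7 / 18 = 2.094 kip/in (vertical).
Torsion M = P·e = 37.7 × 10.5 = 395.85 kip·in.
Critical point at (x, y) = (3.75, 4.5) from centroid. f_tx = M·y/J = 4.755 kip/in; f_ty = M·x/J = 3.962 kip/in.
Resultant f_max = √[f_tx² + (f_v + f_ty)²] = √[4.755² + (2.094 + 3.962)²] = 7.7 kip/in.
Capacity per unit length: φr_n = 0.75 × 0.6 × 100 × (0.707 × 0.1875) = 5.965 kip/in.
7.7 > 5.965 → NOT adequate.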